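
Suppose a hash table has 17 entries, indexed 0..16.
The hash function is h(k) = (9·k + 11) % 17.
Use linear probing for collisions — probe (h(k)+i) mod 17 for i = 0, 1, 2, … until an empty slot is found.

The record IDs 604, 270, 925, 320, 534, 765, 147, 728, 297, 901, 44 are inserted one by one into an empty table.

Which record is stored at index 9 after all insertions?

147

Insert 604: h=7, slot 7 empty -> index 7.
Insert 270: h=10, slot 10 empty -> index 10.
Insert 925: h=6, slot 6 empty -> index 6.
Insert 320: h=1, slot 1 empty -> index 1.
Insert 534: h=6, slots 6,7 occupied -> index 8.
Insert 765: h=11, slot 11 empty -> index 11.
Insert 147: h=8, slot 8 occupied -> index 9.
Insert 728: h=1, slot 1 occupied -> index 2.
Insert 297: h=15, slot 15 empty -> index 15.
Insert 901: h=11, slot 11 occupied -> index 12.
Insert 44: h=16, slot 16 empty -> index 16.
Table: [—, 320, 728, —, —, —, 925, 604, 534, 147, 270, 765, 901, —, —, 297, 44]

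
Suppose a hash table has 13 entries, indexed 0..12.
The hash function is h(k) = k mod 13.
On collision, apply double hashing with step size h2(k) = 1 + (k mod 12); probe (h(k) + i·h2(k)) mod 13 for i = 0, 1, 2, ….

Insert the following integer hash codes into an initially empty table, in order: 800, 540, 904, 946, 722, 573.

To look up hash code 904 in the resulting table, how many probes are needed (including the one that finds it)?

2

800: h=7 → slot 7
540: h=7, h2=1, probe 7,8 → slot 8
904: h=7, h2=5, probe 7,12 → slot 12
946: h=10 → slot 10
722: h=7, h2=3, probe 7,10,0 → slot 0
573: h=1 → slot 1
Table: [722, 573, _, _, _, _, _, 800, 540, _, 946, _, 904]
Lookup 904: h=7, h2=5, probe 7,12 → found at 12.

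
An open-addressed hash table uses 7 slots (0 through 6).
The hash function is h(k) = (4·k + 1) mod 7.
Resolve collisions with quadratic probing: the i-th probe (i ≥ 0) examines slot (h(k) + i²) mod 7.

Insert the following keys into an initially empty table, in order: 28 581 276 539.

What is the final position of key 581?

2

28: h=1 -> slot 1
581: h=1, probe 1,2 -> slot 2
276: h=6 -> slot 6
539: h=1, probe 1,2,5 -> slot 5
Table: [_, 28, 581, _, _, 539, 276]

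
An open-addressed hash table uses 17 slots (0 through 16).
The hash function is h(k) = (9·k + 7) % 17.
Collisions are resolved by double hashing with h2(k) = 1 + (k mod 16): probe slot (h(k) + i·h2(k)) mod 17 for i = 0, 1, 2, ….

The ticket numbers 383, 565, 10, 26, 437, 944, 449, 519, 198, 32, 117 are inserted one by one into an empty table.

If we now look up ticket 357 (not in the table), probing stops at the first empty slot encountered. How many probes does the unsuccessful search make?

4

383: h=3 -> slot 3
565: h=9 -> slot 9
10: h=12 -> slot 12
26: h=3, h2=11, probe 3,14 -> slot 14
437: h=13 -> slot 13
944: h=3, h2=1, probe 3,4 -> slot 4
449: h=2 -> slot 2
519: h=3, h2=8, probe 3,11 -> slot 11
198: h=4, h2=7, probe 4,11,1 -> slot 1
32: h=6 -> slot 6
117: h=6, h2=6, probe 6,12,1,7 -> slot 7
Table: [-, 198, 449, 383, 944, -, 32, 117, -, 565, -, 519, 10, 437, 26, -, -]
Lookup 357: h=7, h2=6, probe 7,13,2,8 → slot 8 empty, not found.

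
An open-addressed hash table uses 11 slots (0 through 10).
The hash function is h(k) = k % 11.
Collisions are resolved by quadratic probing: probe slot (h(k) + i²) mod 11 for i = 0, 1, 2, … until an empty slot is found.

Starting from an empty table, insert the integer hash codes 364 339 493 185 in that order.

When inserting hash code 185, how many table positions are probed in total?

3

364: h=1 => slot 1
339: h=9 => slot 9
493: h=9, probe 9,10 => slot 10
185: h=9, probe 9,10,2 => slot 2
Table: [_, 364, 185, _, _, _, _, _, _, 339, 493]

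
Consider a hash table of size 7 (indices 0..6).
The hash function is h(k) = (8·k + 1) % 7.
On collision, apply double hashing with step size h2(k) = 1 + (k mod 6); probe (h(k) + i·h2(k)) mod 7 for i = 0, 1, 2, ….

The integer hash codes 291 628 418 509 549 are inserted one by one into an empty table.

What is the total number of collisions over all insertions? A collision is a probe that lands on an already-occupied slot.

5

291: h=5 → slot 5
628: h=6 → slot 6
418: h=6, h2=5, probe 6,4 → slot 4
509: h=6, h2=6, probe 6,5,4,3 → slot 3
549: h=4, h2=4, probe 4,1 → slot 1
Table: [-, 549, -, 509, 418, 291, 628]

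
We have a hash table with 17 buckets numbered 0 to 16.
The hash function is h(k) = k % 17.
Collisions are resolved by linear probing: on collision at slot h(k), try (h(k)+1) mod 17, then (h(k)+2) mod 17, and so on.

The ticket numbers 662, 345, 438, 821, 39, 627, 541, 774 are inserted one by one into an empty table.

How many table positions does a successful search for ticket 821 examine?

662: h=16 => slot 16
345: h=5 => slot 5
438: h=13 => slot 13
821: h=5, probe 5,6 => slot 6
39: h=5, probe 5,6,7 => slot 7
627: h=15 => slot 15
541: h=14 => slot 14
774: h=9 => slot 9
Table: [—, —, —, —, —, 345, 821, 39, —, 774, —, —, —, 438, 541, 627, 662]
Lookup 821: h=5, probe 5,6 → found at 6.

2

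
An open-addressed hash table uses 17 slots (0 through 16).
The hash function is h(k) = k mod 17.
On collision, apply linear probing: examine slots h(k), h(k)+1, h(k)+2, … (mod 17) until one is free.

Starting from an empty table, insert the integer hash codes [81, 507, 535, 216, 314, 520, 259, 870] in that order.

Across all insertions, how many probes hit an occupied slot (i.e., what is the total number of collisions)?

81: h=13 -> slot 13
507: h=14 -> slot 14
535: h=8 -> slot 8
216: h=12 -> slot 12
314: h=8, probe 8,9 -> slot 9
520: h=10 -> slot 10
259: h=4 -> slot 4
870: h=3 -> slot 3
Table: [∅, ∅, ∅, 870, 259, ∅, ∅, ∅, 535, 314, 520, ∅, 216, 81, 507, ∅, ∅]

1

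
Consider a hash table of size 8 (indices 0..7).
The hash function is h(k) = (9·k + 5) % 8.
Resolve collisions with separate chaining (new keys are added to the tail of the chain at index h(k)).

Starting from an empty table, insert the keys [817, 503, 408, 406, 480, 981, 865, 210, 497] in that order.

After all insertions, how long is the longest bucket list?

3

817 -> bucket 6
503 -> bucket 4
408 -> bucket 5
406 -> bucket 3
480 -> bucket 5 (collision)
981 -> bucket 2
865 -> bucket 6 (collision)
210 -> bucket 7
497 -> bucket 6 (collision)
Final buckets:
0: ∅
1: ∅
2: 981
3: 406
4: 503
5: 408 -> 480
6: 817 -> 865 -> 497
7: 210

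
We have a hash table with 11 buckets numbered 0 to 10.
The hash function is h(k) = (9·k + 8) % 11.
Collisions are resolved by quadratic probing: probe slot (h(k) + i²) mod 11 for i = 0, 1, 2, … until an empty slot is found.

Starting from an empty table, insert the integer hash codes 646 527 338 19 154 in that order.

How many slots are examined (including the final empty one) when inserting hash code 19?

3

646 hashes to 3; slot 3 is free → place at 3.
527 hashes to 10; slot 10 is free → place at 10.
338 hashes to 3; 3 taken → place at 4.
19 hashes to 3; 3,4 taken → place at 7.
154 hashes to 8; slot 8 is free → place at 8.
Table: [∅, ∅, ∅, 646, 338, ∅, ∅, 19, 154, ∅, 527]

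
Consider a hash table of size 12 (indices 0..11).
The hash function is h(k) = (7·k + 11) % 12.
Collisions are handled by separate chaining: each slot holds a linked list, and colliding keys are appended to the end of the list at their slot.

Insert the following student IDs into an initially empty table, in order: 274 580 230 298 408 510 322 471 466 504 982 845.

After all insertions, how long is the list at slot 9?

Insert 274: h=9, bucket 9 empty → new chain.
Insert 580: h=3, bucket 3 empty → new chain.
Insert 230: h=1, bucket 1 empty → new chain.
Insert 298: h=9, bucket 9 nonempty → append to chain.
Insert 408: h=11, bucket 11 empty → new chain.
Insert 510: h=5, bucket 5 empty → new chain.
Insert 322: h=9, bucket 9 nonempty → append to chain.
Insert 471: h=8, bucket 8 empty → new chain.
Insert 466: h=9, bucket 9 nonempty → append to chain.
Insert 504: h=11, bucket 11 nonempty → append to chain.
Insert 982: h=9, bucket 9 nonempty → append to chain.
Insert 845: h=10, bucket 10 empty → new chain.
Final buckets:
0: -
1: 230
2: -
3: 580
4: -
5: 510
6: -
7: -
8: 471
9: 274 -> 298 -> 322 -> 466 -> 982
10: 845
11: 408 -> 504

5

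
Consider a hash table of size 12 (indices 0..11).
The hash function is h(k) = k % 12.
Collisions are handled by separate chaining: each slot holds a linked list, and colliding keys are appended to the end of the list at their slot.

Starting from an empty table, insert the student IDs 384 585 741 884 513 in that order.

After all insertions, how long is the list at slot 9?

Insert 384: h=0, bucket 0 empty -> new chain.
Insert 585: h=9, bucket 9 empty -> new chain.
Insert 741: h=9, bucket 9 nonempty -> append to chain.
Insert 884: h=8, bucket 8 empty -> new chain.
Insert 513: h=9, bucket 9 nonempty -> append to chain.
Final buckets:
0: 384
1: —
2: —
3: —
4: —
5: —
6: —
7: —
8: 884
9: 585 -> 741 -> 513
10: —
11: —

3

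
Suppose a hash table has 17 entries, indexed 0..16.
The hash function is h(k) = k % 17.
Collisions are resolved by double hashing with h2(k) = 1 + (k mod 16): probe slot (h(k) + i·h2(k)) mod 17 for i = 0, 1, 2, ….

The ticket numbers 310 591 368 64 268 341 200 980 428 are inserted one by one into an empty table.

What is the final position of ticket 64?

310: h=4 -> slot 4
591: h=13 -> slot 13
368: h=11 -> slot 11
64: h=13, h2=1, probe 13,14 -> slot 14
268: h=13, h2=13, probe 13,9 -> slot 9
341: h=1 -> slot 1
200: h=13, h2=9, probe 13,5 -> slot 5
980: h=11, h2=5, probe 11,16 -> slot 16
428: h=3 -> slot 3
Table: [∅, 341, ∅, 428, 310, 200, ∅, ∅, ∅, 268, ∅, 368, ∅, 591, 64, ∅, 980]

14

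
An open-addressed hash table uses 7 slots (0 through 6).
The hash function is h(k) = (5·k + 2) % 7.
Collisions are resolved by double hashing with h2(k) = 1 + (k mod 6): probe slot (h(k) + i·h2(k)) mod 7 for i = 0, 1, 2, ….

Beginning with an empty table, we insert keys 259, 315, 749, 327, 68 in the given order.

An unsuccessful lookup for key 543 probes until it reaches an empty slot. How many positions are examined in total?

6

259: h=2 -> slot 2
315: h=2, h2=4, probe 2,6 -> slot 6
749: h=2, h2=6, probe 2,1 -> slot 1
327: h=6, h2=4, probe 6,3 -> slot 3
68: h=6, h2=3, probe 6,2,5 -> slot 5
Table: [-, 749, 259, 327, -, 68, 315]
Lookup 543: h=1, h2=4, probe 1,5,2,6,3,0 → slot 0 empty, not found.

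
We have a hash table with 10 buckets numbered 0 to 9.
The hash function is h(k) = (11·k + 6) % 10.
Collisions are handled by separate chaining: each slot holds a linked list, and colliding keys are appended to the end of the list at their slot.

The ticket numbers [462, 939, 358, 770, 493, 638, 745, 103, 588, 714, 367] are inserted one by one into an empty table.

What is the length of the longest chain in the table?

462 → bucket 8
939 → bucket 5
358 → bucket 4
770 → bucket 6
493 → bucket 9
638 → bucket 4 (collision)
745 → bucket 1
103 → bucket 9 (collision)
588 → bucket 4 (collision)
714 → bucket 0
367 → bucket 3
Final buckets:
0: 714
1: 745
2: .
3: 367
4: 358 -> 638 -> 588
5: 939
6: 770
7: .
8: 462
9: 493 -> 103

3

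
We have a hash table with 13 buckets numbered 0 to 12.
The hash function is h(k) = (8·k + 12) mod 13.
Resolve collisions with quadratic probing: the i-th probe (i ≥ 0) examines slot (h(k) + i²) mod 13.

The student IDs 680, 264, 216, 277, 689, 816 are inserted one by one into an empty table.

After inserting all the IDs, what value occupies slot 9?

277

Insert 680: h=5, slot 5 empty → index 5.
Insert 264: h=5, slot 5 occupied → index 6.
Insert 216: h=11, slot 11 empty → index 11.
Insert 277: h=5, slots 5,6 occupied → index 9.
Insert 689: h=12, slot 12 empty → index 12.
Insert 816: h=1, slot 1 empty → index 1.
Table: [—, 816, —, —, —, 680, 264, —, —, 277, —, 216, 689]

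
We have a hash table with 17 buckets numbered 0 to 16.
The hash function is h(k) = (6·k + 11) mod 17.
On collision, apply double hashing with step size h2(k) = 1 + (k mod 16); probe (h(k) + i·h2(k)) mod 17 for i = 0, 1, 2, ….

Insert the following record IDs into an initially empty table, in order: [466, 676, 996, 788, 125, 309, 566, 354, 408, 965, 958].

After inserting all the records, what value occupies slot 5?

965

Insert 466: h=2, slot 2 empty → index 2.
Insert 676: h=4, slot 4 empty → index 4.
Insert 996: h=3, slot 3 empty → index 3.
Insert 788: h=13, slot 13 empty → index 13.
Insert 125: h=13, h2=14, slot 13 occupied → index 10.
Insert 309: h=12, slot 12 empty → index 12.
Insert 566: h=7, slot 7 empty → index 7.
Insert 354: h=10, h2=3, slots 10,13 occupied → index 16.
Insert 408: h=11, slot 11 empty → index 11.
Insert 965: h=4, h2=6, slots 4,10,16 occupied → index 5.
Insert 958: h=13, h2=15, slots 13,11 occupied → index 9.
Table: [., ., 466, 996, 676, 965, ., 566, ., 958, 125, 408, 309, 788, ., ., 354]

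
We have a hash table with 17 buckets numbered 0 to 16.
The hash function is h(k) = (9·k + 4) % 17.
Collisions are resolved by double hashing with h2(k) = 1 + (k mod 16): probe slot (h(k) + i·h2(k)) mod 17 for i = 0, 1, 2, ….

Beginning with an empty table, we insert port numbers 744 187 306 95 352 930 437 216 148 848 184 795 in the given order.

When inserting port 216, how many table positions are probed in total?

3

744 hashes to 2; slot 2 is free → place at 2.
187 hashes to 4; slot 4 is free → place at 4.
306 hashes to 4, h2=3; 4 taken → place at 7.
95 hashes to 9; slot 9 is free → place at 9.
352 hashes to 10; slot 10 is free → place at 10.
930 hashes to 10, h2=3; 10 taken → place at 13.
437 hashes to 10, h2=6; 10 taken → place at 16.
216 hashes to 10, h2=9; 10,2 taken → place at 11.
148 hashes to 10, h2=5; 10 taken → place at 15.
848 hashes to 3; slot 3 is free → place at 3.
184 hashes to 11, h2=9; 11,3 taken → place at 12.
795 hashes to 2, h2=12; 2 taken → place at 14.
Table: [∅, ∅, 744, 848, 187, ∅, ∅, 306, ∅, 95, 352, 216, 184, 930, 795, 148, 437]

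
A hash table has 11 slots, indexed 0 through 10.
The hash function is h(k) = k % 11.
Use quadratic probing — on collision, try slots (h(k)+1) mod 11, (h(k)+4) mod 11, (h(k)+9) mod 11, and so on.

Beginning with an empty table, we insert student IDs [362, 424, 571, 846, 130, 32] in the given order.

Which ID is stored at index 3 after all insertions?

Insert 362: h=10, slot 10 empty → index 10.
Insert 424: h=6, slot 6 empty → index 6.
Insert 571: h=10, slot 10 occupied → index 0.
Insert 846: h=10, slots 10,0 occupied → index 3.
Insert 130: h=9, slot 9 empty → index 9.
Insert 32: h=10, slots 10,0,3 occupied → index 8.
Table: [571, -, -, 846, -, -, 424, -, 32, 130, 362]

846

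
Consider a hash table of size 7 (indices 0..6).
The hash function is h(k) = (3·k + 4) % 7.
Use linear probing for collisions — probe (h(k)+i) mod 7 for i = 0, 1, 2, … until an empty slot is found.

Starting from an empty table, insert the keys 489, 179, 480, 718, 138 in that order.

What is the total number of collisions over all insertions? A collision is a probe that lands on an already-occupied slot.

Insert 489: h=1, slot 1 empty -> index 1.
Insert 179: h=2, slot 2 empty -> index 2.
Insert 480: h=2, slot 2 occupied -> index 3.
Insert 718: h=2, slots 2,3 occupied -> index 4.
Insert 138: h=5, slot 5 empty -> index 5.
Table: [., 489, 179, 480, 718, 138, .]

3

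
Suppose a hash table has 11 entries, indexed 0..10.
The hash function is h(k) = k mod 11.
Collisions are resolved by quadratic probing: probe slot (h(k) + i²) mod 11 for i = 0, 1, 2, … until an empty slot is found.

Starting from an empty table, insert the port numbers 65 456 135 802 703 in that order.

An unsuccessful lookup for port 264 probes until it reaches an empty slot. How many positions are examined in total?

Insert 65: h=10, slot 10 empty -> index 10.
Insert 456: h=5, slot 5 empty -> index 5.
Insert 135: h=3, slot 3 empty -> index 3.
Insert 802: h=10, slot 10 occupied -> index 0.
Insert 703: h=10, slots 10,0,3 occupied -> index 8.
Table: [802, ., ., 135, ., 456, ., ., 703, ., 65]
Lookup 264: h=0, probe 0,1 → slot 1 empty, not found.

2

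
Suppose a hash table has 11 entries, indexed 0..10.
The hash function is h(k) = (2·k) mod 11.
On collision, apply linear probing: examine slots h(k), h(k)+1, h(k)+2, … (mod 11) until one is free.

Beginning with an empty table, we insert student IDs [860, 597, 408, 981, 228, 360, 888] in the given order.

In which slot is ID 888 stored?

860 hashes to 4; slot 4 is free => place at 4.
597 hashes to 6; slot 6 is free => place at 6.
408 hashes to 2; slot 2 is free => place at 2.
981 hashes to 4; 4 taken => place at 5.
228 hashes to 5; 5,6 taken => place at 7.
360 hashes to 5; 5,6,7 taken => place at 8.
888 hashes to 5; 5,6,7,8 taken => place at 9.
Table: [-, -, 408, -, 860, 981, 597, 228, 360, 888, -]

9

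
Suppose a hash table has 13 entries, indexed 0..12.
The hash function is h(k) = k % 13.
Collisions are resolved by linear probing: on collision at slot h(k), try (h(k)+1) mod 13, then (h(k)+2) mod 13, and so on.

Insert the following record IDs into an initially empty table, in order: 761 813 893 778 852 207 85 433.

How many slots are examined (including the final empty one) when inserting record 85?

761: h=7 -> slot 7
813: h=7, probe 7,8 -> slot 8
893: h=9 -> slot 9
778: h=11 -> slot 11
852: h=7, probe 7,8,9,10 -> slot 10
207: h=12 -> slot 12
85: h=7, probe 7,8,9,10,11,12,0 -> slot 0
433: h=4 -> slot 4
Table: [85, —, —, —, 433, —, —, 761, 813, 893, 852, 778, 207]

7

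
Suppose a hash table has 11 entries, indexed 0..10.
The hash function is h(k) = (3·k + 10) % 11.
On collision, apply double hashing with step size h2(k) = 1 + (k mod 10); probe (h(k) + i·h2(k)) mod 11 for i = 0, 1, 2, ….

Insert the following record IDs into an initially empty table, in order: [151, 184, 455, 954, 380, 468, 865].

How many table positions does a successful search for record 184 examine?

151: h=1 → slot 1
184: h=1, h2=5, probe 1,6 → slot 6
455: h=0 → slot 0
954: h=1, h2=5, probe 1,6,0,5 → slot 5
380: h=6, h2=1, probe 6,7 → slot 7
468: h=6, h2=9, probe 6,4 → slot 4
865: h=9 → slot 9
Table: [455, 151, —, —, 468, 954, 184, 380, —, 865, —]
Lookup 184: h=1, h2=5, probe 1,6 → found at 6.

2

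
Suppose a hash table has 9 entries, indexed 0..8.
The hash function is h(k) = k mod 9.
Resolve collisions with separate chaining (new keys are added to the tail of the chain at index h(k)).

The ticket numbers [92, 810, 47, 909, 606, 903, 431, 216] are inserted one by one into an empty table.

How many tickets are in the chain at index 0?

3

Insert 92: h=2, bucket 2 empty -> new chain.
Insert 810: h=0, bucket 0 empty -> new chain.
Insert 47: h=2, bucket 2 nonempty -> append to chain.
Insert 909: h=0, bucket 0 nonempty -> append to chain.
Insert 606: h=3, bucket 3 empty -> new chain.
Insert 903: h=3, bucket 3 nonempty -> append to chain.
Insert 431: h=8, bucket 8 empty -> new chain.
Insert 216: h=0, bucket 0 nonempty -> append to chain.
Final buckets:
0: 810 -> 909 -> 216
1: —
2: 92 -> 47
3: 606 -> 903
4: —
5: —
6: —
7: —
8: 431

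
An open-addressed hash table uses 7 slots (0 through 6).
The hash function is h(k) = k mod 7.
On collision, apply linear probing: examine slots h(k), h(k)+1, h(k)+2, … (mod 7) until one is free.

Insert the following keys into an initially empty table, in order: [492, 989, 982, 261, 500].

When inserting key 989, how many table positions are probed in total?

2

492 hashes to 2; slot 2 is free → place at 2.
989 hashes to 2; 2 taken → place at 3.
982 hashes to 2; 2,3 taken → place at 4.
261 hashes to 2; 2,3,4 taken → place at 5.
500 hashes to 3; 3,4,5 taken → place at 6.
Table: [., ., 492, 989, 982, 261, 500]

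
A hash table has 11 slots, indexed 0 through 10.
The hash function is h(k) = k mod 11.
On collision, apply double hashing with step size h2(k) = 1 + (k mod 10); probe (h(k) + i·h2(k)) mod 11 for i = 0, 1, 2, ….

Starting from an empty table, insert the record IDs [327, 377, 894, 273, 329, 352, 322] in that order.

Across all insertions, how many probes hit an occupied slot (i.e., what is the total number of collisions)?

327 hashes to 8; slot 8 is free → place at 8.
377 hashes to 3; slot 3 is free → place at 3.
894 hashes to 3, h2=5; 3,8 taken → place at 2.
273 hashes to 9; slot 9 is free → place at 9.
329 hashes to 10; slot 10 is free → place at 10.
352 hashes to 0; slot 0 is free → place at 0.
322 hashes to 3, h2=3; 3 taken → place at 6.
Table: [352, -, 894, 377, -, -, 322, -, 327, 273, 329]

3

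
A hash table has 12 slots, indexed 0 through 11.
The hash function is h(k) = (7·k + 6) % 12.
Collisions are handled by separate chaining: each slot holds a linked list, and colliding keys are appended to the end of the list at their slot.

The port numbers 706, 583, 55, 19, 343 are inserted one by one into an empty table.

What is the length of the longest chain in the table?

706 -> bucket 4
583 -> bucket 7
55 -> bucket 7 (collision)
19 -> bucket 7 (collision)
343 -> bucket 7 (collision)
Final buckets:
0: —
1: —
2: —
3: —
4: 706
5: —
6: —
7: 583 -> 55 -> 19 -> 343
8: —
9: —
10: —
11: —

4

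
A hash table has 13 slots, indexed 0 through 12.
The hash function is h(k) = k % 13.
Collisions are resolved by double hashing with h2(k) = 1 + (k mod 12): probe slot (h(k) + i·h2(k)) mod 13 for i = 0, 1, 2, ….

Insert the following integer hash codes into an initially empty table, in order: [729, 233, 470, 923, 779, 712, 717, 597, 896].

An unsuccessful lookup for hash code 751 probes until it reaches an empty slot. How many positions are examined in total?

729: h=1 → slot 1
233: h=12 → slot 12
470: h=2 → slot 2
923: h=0 → slot 0
779: h=12, h2=12, probe 12,11 → slot 11
712: h=10 → slot 10
717: h=2, h2=10, probe 2,12,9 → slot 9
597: h=12, h2=10, probe 12,9,6 → slot 6
896: h=12, h2=9, probe 12,8 → slot 8
Table: [923, 729, 470, ∅, ∅, ∅, 597, ∅, 896, 717, 712, 779, 233]
Lookup 751: h=10, h2=8, probe 10,5 → slot 5 empty, not found.

2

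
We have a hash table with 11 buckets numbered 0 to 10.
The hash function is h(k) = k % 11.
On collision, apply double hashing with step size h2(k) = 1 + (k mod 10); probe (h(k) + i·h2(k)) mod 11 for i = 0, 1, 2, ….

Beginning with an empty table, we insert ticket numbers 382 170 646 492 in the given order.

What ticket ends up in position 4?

646

382: h=8 -> slot 8
170: h=5 -> slot 5
646: h=8, h2=7, probe 8,4 -> slot 4
492: h=8, h2=3, probe 8,0 -> slot 0
Table: [492, -, -, -, 646, 170, -, -, 382, -, -]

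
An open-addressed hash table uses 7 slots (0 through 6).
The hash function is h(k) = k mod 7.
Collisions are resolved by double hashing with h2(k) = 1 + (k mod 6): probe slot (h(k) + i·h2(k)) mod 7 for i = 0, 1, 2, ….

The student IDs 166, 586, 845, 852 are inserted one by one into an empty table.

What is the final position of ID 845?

166 hashes to 5; slot 5 is free → place at 5.
586 hashes to 5, h2=5; 5 taken → place at 3.
845 hashes to 5, h2=6; 5 taken → place at 4.
852 hashes to 5, h2=1; 5 taken → place at 6.
Table: [—, —, —, 586, 845, 166, 852]

4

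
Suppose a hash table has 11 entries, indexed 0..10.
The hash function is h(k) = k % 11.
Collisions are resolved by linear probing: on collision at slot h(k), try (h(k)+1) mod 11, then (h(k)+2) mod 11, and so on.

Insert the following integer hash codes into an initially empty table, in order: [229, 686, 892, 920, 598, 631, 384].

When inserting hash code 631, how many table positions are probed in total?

3

229: h=9 => slot 9
686: h=4 => slot 4
892: h=1 => slot 1
920: h=7 => slot 7
598: h=4, probe 4,5 => slot 5
631: h=4, probe 4,5,6 => slot 6
384: h=10 => slot 10
Table: [., 892, ., ., 686, 598, 631, 920, ., 229, 384]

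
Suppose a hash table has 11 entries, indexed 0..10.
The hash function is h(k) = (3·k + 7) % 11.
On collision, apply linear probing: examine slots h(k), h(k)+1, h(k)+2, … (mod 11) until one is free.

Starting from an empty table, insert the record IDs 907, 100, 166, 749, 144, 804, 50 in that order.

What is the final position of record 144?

907: h=0 → slot 0
100: h=10 → slot 10
166: h=10, probe 10,0,1 → slot 1
749: h=10, probe 10,0,1,2 → slot 2
144: h=10, probe 10,0,1,2,3 → slot 3
804: h=10, probe 10,0,1,2,3,4 → slot 4
50: h=3, probe 3,4,5 → slot 5
Table: [907, 166, 749, 144, 804, 50, —, —, —, —, 100]

3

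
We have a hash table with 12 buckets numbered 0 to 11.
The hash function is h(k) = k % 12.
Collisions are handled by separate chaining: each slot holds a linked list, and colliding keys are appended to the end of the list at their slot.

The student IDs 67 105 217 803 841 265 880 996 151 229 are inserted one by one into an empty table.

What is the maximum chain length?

Insert 67: h=7, bucket 7 empty → new chain.
Insert 105: h=9, bucket 9 empty → new chain.
Insert 217: h=1, bucket 1 empty → new chain.
Insert 803: h=11, bucket 11 empty → new chain.
Insert 841: h=1, bucket 1 nonempty → append to chain.
Insert 265: h=1, bucket 1 nonempty → append to chain.
Insert 880: h=4, bucket 4 empty → new chain.
Insert 996: h=0, bucket 0 empty → new chain.
Insert 151: h=7, bucket 7 nonempty → append to chain.
Insert 229: h=1, bucket 1 nonempty → append to chain.
Final buckets:
0: 996
1: 217 -> 841 -> 265 -> 229
2: —
3: —
4: 880
5: —
6: —
7: 67 -> 151
8: —
9: 105
10: —
11: 803

4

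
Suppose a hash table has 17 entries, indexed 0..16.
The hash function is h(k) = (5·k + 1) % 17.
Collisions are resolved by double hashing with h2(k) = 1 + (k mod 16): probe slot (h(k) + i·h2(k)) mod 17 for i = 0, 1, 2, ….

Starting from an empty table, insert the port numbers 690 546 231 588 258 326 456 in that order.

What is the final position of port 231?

8

690 hashes to 0; slot 0 is free -> place at 0.
546 hashes to 11; slot 11 is free -> place at 11.
231 hashes to 0, h2=8; 0 taken -> place at 8.
588 hashes to 0, h2=13; 0 taken -> place at 13.
258 hashes to 16; slot 16 is free -> place at 16.
326 hashes to 16, h2=7; 16 taken -> place at 6.
456 hashes to 3; slot 3 is free -> place at 3.
Table: [690, —, —, 456, —, —, 326, —, 231, —, —, 546, —, 588, —, —, 258]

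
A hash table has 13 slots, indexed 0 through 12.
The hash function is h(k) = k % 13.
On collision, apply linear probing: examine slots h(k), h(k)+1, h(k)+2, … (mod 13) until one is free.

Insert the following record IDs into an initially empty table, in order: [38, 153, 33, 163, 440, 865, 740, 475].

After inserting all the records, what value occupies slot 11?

440

38 hashes to 12; slot 12 is free -> place at 12.
153 hashes to 10; slot 10 is free -> place at 10.
33 hashes to 7; slot 7 is free -> place at 7.
163 hashes to 7; 7 taken -> place at 8.
440 hashes to 11; slot 11 is free -> place at 11.
865 hashes to 7; 7,8 taken -> place at 9.
740 hashes to 12; 12 taken -> place at 0.
475 hashes to 7; 7,8,9,10,11,12,0 taken -> place at 1.
Table: [740, 475, -, -, -, -, -, 33, 163, 865, 153, 440, 38]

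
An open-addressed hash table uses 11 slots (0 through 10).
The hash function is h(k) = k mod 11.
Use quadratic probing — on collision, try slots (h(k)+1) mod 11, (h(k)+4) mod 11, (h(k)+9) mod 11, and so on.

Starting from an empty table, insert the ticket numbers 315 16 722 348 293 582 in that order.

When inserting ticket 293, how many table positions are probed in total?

315: h=7 → slot 7
16: h=5 → slot 5
722: h=7, probe 7,8 → slot 8
348: h=7, probe 7,8,0 → slot 0
293: h=7, probe 7,8,0,5,1 → slot 1
582: h=10 → slot 10
Table: [348, 293, _, _, _, 16, _, 315, 722, _, 582]

5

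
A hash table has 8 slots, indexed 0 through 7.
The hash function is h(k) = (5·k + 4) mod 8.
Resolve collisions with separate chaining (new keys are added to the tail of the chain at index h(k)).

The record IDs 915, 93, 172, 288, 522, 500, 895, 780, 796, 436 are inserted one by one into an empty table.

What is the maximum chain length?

5

915 → bucket 3
93 → bucket 5
172 → bucket 0
288 → bucket 4
522 → bucket 6
500 → bucket 0 (collision)
895 → bucket 7
780 → bucket 0 (collision)
796 → bucket 0 (collision)
436 → bucket 0 (collision)
Final buckets:
0: 172 -> 500 -> 780 -> 796 -> 436
1: .
2: .
3: 915
4: 288
5: 93
6: 522
7: 895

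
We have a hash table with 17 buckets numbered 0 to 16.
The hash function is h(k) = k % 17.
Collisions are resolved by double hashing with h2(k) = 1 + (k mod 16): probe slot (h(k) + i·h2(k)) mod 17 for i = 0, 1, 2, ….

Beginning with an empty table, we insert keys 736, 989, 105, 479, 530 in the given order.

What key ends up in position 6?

530

736 hashes to 5; slot 5 is free -> place at 5.
989 hashes to 3; slot 3 is free -> place at 3.
105 hashes to 3, h2=10; 3 taken -> place at 13.
479 hashes to 3, h2=16; 3 taken -> place at 2.
530 hashes to 3, h2=3; 3 taken -> place at 6.
Table: [., ., 479, 989, ., 736, 530, ., ., ., ., ., ., 105, ., ., .]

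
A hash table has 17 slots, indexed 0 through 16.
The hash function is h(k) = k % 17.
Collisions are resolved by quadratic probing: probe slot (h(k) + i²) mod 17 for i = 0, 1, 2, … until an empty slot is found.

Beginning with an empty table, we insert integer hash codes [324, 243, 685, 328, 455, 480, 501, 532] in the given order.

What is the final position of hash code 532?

14

324: h=1 → slot 1
243: h=5 → slot 5
685: h=5, probe 5,6 → slot 6
328: h=5, probe 5,6,9 → slot 9
455: h=13 → slot 13
480: h=4 → slot 4
501: h=8 → slot 8
532: h=5, probe 5,6,9,14 → slot 14
Table: [_, 324, _, _, 480, 243, 685, _, 501, 328, _, _, _, 455, 532, _, _]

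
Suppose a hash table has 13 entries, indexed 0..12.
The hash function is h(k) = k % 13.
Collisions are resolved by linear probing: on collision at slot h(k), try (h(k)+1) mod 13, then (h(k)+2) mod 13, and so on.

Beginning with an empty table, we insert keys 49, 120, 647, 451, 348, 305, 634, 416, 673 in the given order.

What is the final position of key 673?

Insert 49: h=10, slot 10 empty -> index 10.
Insert 120: h=3, slot 3 empty -> index 3.
Insert 647: h=10, slot 10 occupied -> index 11.
Insert 451: h=9, slot 9 empty -> index 9.
Insert 348: h=10, slots 10,11 occupied -> index 12.
Insert 305: h=6, slot 6 empty -> index 6.
Insert 634: h=10, slots 10,11,12 occupied -> index 0.
Insert 416: h=0, slot 0 occupied -> index 1.
Insert 673: h=10, slots 10,11,12,0,1 occupied -> index 2.
Table: [634, 416, 673, 120, —, —, 305, —, —, 451, 49, 647, 348]

2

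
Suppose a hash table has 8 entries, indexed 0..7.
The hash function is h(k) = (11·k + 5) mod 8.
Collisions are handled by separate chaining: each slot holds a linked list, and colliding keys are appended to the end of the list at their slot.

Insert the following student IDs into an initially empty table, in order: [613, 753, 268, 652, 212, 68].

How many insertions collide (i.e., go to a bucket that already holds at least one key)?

613 -> bucket 4
753 -> bucket 0
268 -> bucket 1
652 -> bucket 1 (collision)
212 -> bucket 1 (collision)
68 -> bucket 1 (collision)
Final buckets:
0: 753
1: 268 -> 652 -> 212 -> 68
2: .
3: .
4: 613
5: .
6: .
7: .

3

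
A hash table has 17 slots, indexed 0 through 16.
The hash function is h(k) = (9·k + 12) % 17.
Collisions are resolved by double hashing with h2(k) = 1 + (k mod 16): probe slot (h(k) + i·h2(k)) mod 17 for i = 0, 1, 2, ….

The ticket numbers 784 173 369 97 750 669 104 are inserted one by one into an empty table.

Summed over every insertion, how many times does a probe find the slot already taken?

4

Insert 784: h=13, slot 13 empty => index 13.
Insert 173: h=5, slot 5 empty => index 5.
Insert 369: h=1, slot 1 empty => index 1.
Insert 97: h=1, h2=2, slot 1 occupied => index 3.
Insert 750: h=13, h2=15, slot 13 occupied => index 11.
Insert 669: h=15, slot 15 empty => index 15.
Insert 104: h=13, h2=9, slots 13,5 occupied => index 14.
Table: [—, 369, —, 97, —, 173, —, —, —, —, —, 750, —, 784, 104, 669, —]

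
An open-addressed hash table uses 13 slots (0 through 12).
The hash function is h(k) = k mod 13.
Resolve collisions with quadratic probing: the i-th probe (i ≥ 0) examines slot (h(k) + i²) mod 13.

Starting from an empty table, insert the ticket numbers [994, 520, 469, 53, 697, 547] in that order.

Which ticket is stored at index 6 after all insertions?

994 hashes to 6; slot 6 is free → place at 6.
520 hashes to 0; slot 0 is free → place at 0.
469 hashes to 1; slot 1 is free → place at 1.
53 hashes to 1; 1 taken → place at 2.
697 hashes to 8; slot 8 is free → place at 8.
547 hashes to 1; 1,2 taken → place at 5.
Table: [520, 469, 53, ., ., 547, 994, ., 697, ., ., ., .]

994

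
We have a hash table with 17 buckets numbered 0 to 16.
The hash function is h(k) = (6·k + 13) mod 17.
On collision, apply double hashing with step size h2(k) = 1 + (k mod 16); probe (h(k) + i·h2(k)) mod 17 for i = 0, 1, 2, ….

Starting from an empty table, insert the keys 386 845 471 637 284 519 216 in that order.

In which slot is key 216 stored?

386 hashes to 0; slot 0 is free -> place at 0.
845 hashes to 0, h2=14; 0 taken -> place at 14.
471 hashes to 0, h2=8; 0 taken -> place at 8.
637 hashes to 10; slot 10 is free -> place at 10.
284 hashes to 0, h2=13; 0 taken -> place at 13.
519 hashes to 16; slot 16 is free -> place at 16.
216 hashes to 0, h2=9; 0 taken -> place at 9.
Table: [386, ∅, ∅, ∅, ∅, ∅, ∅, ∅, 471, 216, 637, ∅, ∅, 284, 845, ∅, 519]

9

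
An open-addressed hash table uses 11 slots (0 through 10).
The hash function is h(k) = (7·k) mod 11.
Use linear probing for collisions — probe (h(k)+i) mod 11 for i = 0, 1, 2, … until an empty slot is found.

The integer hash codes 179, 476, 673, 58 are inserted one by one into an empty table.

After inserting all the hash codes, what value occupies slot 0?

476

179: h=10 → slot 10
476: h=10, probe 10,0 → slot 0
673: h=3 → slot 3
58: h=10, probe 10,0,1 → slot 1
Table: [476, 58, -, 673, -, -, -, -, -, -, 179]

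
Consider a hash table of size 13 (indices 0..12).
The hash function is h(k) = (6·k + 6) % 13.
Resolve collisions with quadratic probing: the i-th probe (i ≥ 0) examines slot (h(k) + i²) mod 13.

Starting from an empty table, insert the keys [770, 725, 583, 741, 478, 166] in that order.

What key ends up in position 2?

478

770: h=11 -> slot 11
725: h=1 -> slot 1
583: h=7 -> slot 7
741: h=6 -> slot 6
478: h=1, probe 1,2 -> slot 2
166: h=1, probe 1,2,5 -> slot 5
Table: [., 725, 478, ., ., 166, 741, 583, ., ., ., 770, .]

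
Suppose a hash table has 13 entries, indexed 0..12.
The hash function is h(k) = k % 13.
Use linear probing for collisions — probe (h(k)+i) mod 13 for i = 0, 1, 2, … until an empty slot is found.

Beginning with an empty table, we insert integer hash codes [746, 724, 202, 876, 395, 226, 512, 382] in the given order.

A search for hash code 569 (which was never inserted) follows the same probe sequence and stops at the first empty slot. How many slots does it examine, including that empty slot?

4

746 hashes to 5; slot 5 is free => place at 5.
724 hashes to 9; slot 9 is free => place at 9.
202 hashes to 7; slot 7 is free => place at 7.
876 hashes to 5; 5 taken => place at 6.
395 hashes to 5; 5,6,7 taken => place at 8.
226 hashes to 5; 5,6,7,8,9 taken => place at 10.
512 hashes to 5; 5,6,7,8,9,10 taken => place at 11.
382 hashes to 5; 5,6,7,8,9,10,11 taken => place at 12.
Table: [∅, ∅, ∅, ∅, ∅, 746, 876, 202, 395, 724, 226, 512, 382]
Lookup 569: h=10, probe 10,11,12,0 → slot 0 empty, not found.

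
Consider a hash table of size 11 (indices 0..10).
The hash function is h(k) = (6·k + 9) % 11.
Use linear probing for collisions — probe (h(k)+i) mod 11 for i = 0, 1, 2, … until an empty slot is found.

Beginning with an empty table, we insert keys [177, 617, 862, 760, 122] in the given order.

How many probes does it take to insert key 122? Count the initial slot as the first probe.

4

Insert 177: h=4, slot 4 empty -> index 4.
Insert 617: h=4, slot 4 occupied -> index 5.
Insert 862: h=0, slot 0 empty -> index 0.
Insert 760: h=4, slots 4,5 occupied -> index 6.
Insert 122: h=4, slots 4,5,6 occupied -> index 7.
Table: [862, —, —, —, 177, 617, 760, 122, —, —, —]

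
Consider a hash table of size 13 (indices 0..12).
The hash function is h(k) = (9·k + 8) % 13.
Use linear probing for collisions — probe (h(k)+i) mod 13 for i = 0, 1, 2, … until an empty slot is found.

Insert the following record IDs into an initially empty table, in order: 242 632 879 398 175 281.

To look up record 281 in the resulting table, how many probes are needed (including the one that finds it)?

5

Insert 242: h=2, slot 2 empty => index 2.
Insert 632: h=2, slot 2 occupied => index 3.
Insert 879: h=2, slots 2,3 occupied => index 4.
Insert 398: h=2, slots 2,3,4 occupied => index 5.
Insert 175: h=10, slot 10 empty => index 10.
Insert 281: h=2, slots 2,3,4,5 occupied => index 6.
Table: [., ., 242, 632, 879, 398, 281, ., ., ., 175, ., .]
Lookup 281: h=2, probe 2,3,4,5,6 → found at 6.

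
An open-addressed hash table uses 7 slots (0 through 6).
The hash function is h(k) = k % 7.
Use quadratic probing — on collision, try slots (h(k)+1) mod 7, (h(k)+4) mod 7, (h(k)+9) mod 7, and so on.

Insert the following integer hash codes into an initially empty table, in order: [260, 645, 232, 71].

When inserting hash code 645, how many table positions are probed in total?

260 hashes to 1; slot 1 is free => place at 1.
645 hashes to 1; 1 taken => place at 2.
232 hashes to 1; 1,2 taken => place at 5.
71 hashes to 1; 1,2,5 taken => place at 3.
Table: [—, 260, 645, 71, —, 232, —]

2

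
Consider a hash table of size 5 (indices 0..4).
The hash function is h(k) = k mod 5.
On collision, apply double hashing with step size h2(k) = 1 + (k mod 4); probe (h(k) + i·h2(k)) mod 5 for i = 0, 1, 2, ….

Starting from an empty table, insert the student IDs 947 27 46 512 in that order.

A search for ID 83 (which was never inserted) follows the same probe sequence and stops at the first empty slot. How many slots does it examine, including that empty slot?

4

Insert 947: h=2, slot 2 empty → index 2.
Insert 27: h=2, h2=4, slot 2 occupied → index 1.
Insert 46: h=1, h2=3, slot 1 occupied → index 4.
Insert 512: h=2, h2=1, slot 2 occupied → index 3.
Table: [., 27, 947, 512, 46]
Lookup 83: h=3, h2=4, probe 3,2,1,0 → slot 0 empty, not found.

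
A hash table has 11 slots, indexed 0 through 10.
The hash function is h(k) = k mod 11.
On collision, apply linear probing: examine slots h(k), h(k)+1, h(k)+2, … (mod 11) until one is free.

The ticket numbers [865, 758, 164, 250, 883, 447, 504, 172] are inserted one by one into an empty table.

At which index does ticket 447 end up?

865 hashes to 7; slot 7 is free -> place at 7.
758 hashes to 10; slot 10 is free -> place at 10.
164 hashes to 10; 10 taken -> place at 0.
250 hashes to 8; slot 8 is free -> place at 8.
883 hashes to 3; slot 3 is free -> place at 3.
447 hashes to 7; 7,8 taken -> place at 9.
504 hashes to 9; 9,10,0 taken -> place at 1.
172 hashes to 7; 7,8,9,10,0,1 taken -> place at 2.
Table: [164, 504, 172, 883, -, -, -, 865, 250, 447, 758]

9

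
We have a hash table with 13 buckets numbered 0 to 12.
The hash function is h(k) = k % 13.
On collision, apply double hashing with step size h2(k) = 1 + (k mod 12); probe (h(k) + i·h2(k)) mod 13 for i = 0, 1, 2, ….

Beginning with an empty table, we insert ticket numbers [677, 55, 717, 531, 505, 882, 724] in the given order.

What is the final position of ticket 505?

677: h=1 → slot 1
55: h=3 → slot 3
717: h=2 → slot 2
531: h=11 → slot 11
505: h=11, h2=2, probe 11,0 → slot 0
882: h=11, h2=7, probe 11,5 → slot 5
724: h=9 → slot 9
Table: [505, 677, 717, 55, -, 882, -, -, -, 724, -, 531, -]

0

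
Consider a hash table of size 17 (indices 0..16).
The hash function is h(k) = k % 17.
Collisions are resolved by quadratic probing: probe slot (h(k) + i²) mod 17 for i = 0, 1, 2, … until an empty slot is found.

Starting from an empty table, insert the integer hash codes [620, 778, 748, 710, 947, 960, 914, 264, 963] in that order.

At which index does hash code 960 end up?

9

620: h=8 -> slot 8
778: h=13 -> slot 13
748: h=0 -> slot 0
710: h=13, probe 13,14 -> slot 14
947: h=12 -> slot 12
960: h=8, probe 8,9 -> slot 9
914: h=13, probe 13,14,0,5 -> slot 5
264: h=9, probe 9,10 -> slot 10
963: h=11 -> slot 11
Table: [748, ∅, ∅, ∅, ∅, 914, ∅, ∅, 620, 960, 264, 963, 947, 778, 710, ∅, ∅]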